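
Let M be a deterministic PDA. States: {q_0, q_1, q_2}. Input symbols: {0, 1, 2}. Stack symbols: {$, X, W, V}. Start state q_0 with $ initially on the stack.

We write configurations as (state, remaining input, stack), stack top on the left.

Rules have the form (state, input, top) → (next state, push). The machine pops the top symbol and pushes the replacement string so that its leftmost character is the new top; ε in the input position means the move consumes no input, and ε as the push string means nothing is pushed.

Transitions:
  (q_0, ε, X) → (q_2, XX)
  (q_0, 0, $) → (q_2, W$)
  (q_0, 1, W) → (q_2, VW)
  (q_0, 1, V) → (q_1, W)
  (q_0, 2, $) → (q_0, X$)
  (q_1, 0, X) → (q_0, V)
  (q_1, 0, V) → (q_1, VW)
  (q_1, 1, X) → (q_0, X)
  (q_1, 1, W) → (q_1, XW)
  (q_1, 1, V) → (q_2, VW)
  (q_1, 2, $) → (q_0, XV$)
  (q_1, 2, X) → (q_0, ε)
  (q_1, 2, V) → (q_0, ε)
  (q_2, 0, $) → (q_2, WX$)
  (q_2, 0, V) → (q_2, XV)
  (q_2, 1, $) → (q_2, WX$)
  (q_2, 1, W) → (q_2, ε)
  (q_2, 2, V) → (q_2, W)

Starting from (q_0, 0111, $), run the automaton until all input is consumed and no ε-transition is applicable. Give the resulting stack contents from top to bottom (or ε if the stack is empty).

(q_0, 0111, $)
  read 0, top $: go to q_2, push W$ → (q_2, 111, W$)
  read 1, top W: go to q_2, push ε → (q_2, 11, $)
  read 1, top $: go to q_2, push WX$ → (q_2, 1, WX$)
  read 1, top W: go to q_2, push ε → (q_2, ε, X$)
All input consumed in state q_2 with stack X$.

X$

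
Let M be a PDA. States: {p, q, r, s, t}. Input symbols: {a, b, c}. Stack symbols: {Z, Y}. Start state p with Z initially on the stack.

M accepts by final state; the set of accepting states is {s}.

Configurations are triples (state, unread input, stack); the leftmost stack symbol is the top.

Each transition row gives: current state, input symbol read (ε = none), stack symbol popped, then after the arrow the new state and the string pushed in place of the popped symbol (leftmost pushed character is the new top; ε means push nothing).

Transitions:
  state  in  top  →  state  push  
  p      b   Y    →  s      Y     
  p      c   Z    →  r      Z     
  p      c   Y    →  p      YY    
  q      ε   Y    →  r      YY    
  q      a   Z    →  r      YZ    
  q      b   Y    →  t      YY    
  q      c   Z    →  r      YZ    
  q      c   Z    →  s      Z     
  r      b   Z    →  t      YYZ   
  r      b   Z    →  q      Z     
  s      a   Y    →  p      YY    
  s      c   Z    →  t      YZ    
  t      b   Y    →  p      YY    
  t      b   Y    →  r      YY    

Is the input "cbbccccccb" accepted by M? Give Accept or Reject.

One accepting computation: (p, cbbccccccb, Z) ⊢ (r, bbccccccb, Z) ⊢ (t, bccccccb, YYZ) ⊢ (p, ccccccb, YYYZ) ⊢ (p, cccccb, YYYYZ) ⊢ (p, ccccb, YYYYYZ) ⊢ (p, cccb, YYYYYYZ) ⊢ (p, ccb, YYYYYYYZ) ⊢ (p, cb, YYYYYYYYZ) ⊢ (p, b, YYYYYYYYYZ) ⊢ (s, ε, YYYYYYYYYZ)
All input consumed and state s ∈ F.

Accept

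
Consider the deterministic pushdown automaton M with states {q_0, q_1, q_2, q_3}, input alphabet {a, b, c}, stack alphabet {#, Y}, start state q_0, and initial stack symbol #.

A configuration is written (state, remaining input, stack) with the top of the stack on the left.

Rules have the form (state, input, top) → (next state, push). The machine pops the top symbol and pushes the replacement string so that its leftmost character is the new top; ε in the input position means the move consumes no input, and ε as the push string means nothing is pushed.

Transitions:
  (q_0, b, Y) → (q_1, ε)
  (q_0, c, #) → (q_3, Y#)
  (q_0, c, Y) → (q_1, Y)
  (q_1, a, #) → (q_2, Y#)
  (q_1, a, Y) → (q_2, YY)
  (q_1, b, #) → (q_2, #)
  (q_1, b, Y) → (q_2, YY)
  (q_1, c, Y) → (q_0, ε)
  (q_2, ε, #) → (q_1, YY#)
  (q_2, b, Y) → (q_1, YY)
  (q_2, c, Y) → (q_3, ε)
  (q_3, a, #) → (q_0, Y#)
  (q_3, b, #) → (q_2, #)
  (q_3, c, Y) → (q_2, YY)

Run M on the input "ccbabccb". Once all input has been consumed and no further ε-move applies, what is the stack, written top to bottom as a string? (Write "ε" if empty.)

(q_0, ccbabccb, #)
  read c, top #: go to q_3, push Y# → (q_3, cbabccb, Y#)
  read c, top Y: go to q_2, push YY → (q_2, babccb, YY#)
  read b, top Y: go to q_1, push YY → (q_1, abccb, YYY#)
  read a, top Y: go to q_2, push YY → (q_2, bccb, YYYY#)
  read b, top Y: go to q_1, push YY → (q_1, ccb, YYYYY#)
  read c, top Y: go to q_0, push ε → (q_0, cb, YYYY#)
  read c, top Y: go to q_1, push Y → (q_1, b, YYYY#)
  read b, top Y: go to q_2, push YY → (q_2, ε, YYYYY#)
All input consumed in state q_2 with stack YYYYY#.

YYYYY#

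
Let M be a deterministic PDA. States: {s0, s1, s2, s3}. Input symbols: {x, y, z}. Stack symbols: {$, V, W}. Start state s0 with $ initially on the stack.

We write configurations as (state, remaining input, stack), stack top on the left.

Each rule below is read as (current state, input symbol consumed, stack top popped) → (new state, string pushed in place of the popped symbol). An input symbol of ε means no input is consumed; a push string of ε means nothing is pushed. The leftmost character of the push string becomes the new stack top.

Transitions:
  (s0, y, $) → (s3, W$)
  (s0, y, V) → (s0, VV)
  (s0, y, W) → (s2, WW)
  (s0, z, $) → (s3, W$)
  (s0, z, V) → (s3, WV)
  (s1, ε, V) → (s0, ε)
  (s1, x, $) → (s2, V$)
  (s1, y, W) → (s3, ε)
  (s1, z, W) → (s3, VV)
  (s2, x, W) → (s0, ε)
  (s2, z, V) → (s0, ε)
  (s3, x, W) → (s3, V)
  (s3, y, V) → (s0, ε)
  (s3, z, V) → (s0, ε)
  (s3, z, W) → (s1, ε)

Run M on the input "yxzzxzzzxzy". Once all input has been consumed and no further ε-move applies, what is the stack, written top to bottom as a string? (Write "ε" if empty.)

W$

(s0, yxzzxzzzxzy, $)
  read y, top $: go to s3, push W$ → (s3, xzzxzzzxzy, W$)
  read x, top W: go to s3, push V → (s3, zzxzzzxzy, V$)
  read z, top V: go to s0, push ε → (s0, zxzzzxzy, $)
  read z, top $: go to s3, push W$ → (s3, xzzzxzy, W$)
  read x, top W: go to s3, push V → (s3, zzzxzy, V$)
  read z, top V: go to s0, push ε → (s0, zzxzy, $)
  read z, top $: go to s3, push W$ → (s3, zxzy, W$)
  read z, top W: go to s1, push ε → (s1, xzy, $)
  read x, top $: go to s2, push V$ → (s2, zy, V$)
  read z, top V: go to s0, push ε → (s0, y, $)
  read y, top $: go to s3, push W$ → (s3, ε, W$)
All input consumed in state s3 with stack W$.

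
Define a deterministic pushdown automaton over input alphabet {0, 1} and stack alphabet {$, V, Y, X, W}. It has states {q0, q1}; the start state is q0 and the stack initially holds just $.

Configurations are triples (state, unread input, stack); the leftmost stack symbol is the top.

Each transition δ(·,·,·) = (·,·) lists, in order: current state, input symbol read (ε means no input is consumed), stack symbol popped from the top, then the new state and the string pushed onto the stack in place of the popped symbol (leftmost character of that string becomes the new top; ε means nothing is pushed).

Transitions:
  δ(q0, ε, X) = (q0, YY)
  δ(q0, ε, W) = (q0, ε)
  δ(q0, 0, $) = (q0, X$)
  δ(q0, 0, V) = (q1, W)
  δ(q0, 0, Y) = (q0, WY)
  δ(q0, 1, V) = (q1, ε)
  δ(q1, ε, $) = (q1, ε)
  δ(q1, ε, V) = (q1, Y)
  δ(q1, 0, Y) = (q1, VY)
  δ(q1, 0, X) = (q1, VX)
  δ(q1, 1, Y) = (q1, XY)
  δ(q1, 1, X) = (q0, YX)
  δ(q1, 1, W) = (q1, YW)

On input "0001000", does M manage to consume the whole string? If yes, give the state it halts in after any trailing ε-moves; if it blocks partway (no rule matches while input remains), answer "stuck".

stuck

(q0, 0001000, $) ⊢ (q0, 001000, X$) ⊢ (q0, 001000, YY$) ⊢ (q0, 01000, WYY$) ⊢ (q0, 01000, YY$) ⊢ (q0, 1000, WYY$) ⊢ (q0, 1000, YY$)
No transition for (q0, 1, top Y); M blocks with input 1000 remaining.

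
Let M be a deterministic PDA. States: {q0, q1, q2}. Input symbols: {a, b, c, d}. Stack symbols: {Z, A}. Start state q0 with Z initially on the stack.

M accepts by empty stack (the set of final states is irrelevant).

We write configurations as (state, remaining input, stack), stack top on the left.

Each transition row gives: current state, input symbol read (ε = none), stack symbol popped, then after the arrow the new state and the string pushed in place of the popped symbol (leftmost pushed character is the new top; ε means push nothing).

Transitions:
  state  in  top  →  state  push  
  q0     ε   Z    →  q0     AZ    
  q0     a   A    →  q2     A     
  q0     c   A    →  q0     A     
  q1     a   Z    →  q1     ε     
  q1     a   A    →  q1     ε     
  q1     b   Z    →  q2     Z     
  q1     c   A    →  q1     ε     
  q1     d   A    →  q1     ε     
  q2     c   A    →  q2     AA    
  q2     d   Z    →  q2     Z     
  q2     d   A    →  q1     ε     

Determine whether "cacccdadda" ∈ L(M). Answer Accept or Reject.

(q0, cacccdadda, Z)
  ε-move, top Z: go to q0, push AZ → (q0, cacccdadda, AZ)
  read c, top A: go to q0, push A → (q0, acccdadda, AZ)
  read a, top A: go to q2, push A → (q2, cccdadda, AZ)
  read c, top A: go to q2, push AA → (q2, ccdadda, AAZ)
  read c, top A: go to q2, push AA → (q2, cdadda, AAAZ)
  read c, top A: go to q2, push AA → (q2, dadda, AAAAZ)
  read d, top A: go to q1, push ε → (q1, adda, AAAZ)
  read a, top A: go to q1, push ε → (q1, dda, AAZ)
  read d, top A: go to q1, push ε → (q1, da, AZ)
  read d, top A: go to q1, push ε → (q1, a, Z)
  read a, top Z: go to q1, push ε → (q1, ε, ε)
All input consumed and the stack is empty.

Accept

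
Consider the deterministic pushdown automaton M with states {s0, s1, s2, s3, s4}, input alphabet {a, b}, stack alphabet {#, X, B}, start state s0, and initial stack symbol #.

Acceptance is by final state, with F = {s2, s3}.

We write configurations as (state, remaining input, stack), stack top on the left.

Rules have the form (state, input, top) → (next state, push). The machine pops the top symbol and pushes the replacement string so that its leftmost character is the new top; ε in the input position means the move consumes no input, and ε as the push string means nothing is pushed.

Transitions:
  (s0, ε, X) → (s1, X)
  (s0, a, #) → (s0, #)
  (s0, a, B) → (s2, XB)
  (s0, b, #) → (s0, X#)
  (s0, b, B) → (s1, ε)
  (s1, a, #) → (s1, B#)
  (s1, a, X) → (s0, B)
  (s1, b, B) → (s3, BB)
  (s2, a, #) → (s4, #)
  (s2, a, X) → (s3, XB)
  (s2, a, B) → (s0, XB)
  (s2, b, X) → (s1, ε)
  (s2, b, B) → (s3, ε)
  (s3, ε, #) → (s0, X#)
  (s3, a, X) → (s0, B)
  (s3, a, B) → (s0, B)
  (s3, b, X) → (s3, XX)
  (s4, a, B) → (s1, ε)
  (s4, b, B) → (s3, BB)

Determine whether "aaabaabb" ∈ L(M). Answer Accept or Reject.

(s0, aaabaabb, #)
  read a, top #: go to s0, push # → (s0, aabaabb, #)
  read a, top #: go to s0, push # → (s0, abaabb, #)
  read a, top #: go to s0, push # → (s0, baabb, #)
  read b, top #: go to s0, push X# → (s0, aabb, X#)
  ε-move, top X: go to s1, push X → (s1, aabb, X#)
  read a, top X: go to s0, push B → (s0, abb, B#)
  read a, top B: go to s2, push XB → (s2, bb, XB#)
  read b, top X: go to s1, push ε → (s1, b, B#)
  read b, top B: go to s3, push BB → (s3, ε, BB#)
All input consumed; state s3 ∈ F.

Accept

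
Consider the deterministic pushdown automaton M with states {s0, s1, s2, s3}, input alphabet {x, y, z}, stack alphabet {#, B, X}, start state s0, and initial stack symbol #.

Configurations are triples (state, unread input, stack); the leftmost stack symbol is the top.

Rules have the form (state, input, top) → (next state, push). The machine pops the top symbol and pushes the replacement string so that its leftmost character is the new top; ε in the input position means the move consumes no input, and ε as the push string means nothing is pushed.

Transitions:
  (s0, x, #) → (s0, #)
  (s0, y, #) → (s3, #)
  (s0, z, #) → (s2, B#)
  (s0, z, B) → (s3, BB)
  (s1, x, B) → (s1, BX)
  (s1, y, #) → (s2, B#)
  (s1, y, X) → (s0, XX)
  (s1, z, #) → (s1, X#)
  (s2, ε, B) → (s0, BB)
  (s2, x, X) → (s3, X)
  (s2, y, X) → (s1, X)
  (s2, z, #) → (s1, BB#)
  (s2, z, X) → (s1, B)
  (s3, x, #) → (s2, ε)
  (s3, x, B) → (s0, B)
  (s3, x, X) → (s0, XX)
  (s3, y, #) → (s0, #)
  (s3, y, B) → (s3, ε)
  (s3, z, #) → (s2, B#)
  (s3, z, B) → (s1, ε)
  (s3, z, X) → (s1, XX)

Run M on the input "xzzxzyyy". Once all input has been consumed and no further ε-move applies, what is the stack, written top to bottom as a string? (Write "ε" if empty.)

(s0, xzzxzyyy, #)
  read x, top #: go to s0, push # → (s0, zzxzyyy, #)
  read z, top #: go to s2, push B# → (s2, zxzyyy, B#)
  ε-move, top B: go to s0, push BB → (s0, zxzyyy, BB#)
  read z, top B: go to s3, push BB → (s3, xzyyy, BBB#)
  read x, top B: go to s0, push B → (s0, zyyy, BBB#)
  read z, top B: go to s3, push BB → (s3, yyy, BBBB#)
  read y, top B: go to s3, push ε → (s3, yy, BBB#)
  read y, top B: go to s3, push ε → (s3, y, BB#)
  read y, top B: go to s3, push ε → (s3, ε, B#)
All input consumed in state s3 with stack B#.

B#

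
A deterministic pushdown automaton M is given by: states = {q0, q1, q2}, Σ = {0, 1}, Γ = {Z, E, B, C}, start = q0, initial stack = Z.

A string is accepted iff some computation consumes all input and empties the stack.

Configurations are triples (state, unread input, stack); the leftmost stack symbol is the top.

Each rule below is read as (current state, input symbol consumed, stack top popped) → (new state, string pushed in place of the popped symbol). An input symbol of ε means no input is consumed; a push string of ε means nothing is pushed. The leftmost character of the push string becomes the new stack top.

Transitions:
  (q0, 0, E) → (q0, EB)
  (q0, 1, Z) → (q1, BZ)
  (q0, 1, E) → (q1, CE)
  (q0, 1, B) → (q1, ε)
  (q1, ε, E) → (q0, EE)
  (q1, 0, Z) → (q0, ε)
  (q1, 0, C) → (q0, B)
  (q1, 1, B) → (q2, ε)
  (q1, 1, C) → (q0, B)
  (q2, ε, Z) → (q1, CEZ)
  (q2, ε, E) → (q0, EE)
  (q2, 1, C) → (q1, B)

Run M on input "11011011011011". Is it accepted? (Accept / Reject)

(q0, 11011011011011, Z)
  read 1, top Z: go to q1, push BZ → (q1, 1011011011011, BZ)
  read 1, top B: go to q2, push ε → (q2, 011011011011, Z)
  ε-move, top Z: go to q1, push CEZ → (q1, 011011011011, CEZ)
  read 0, top C: go to q0, push B → (q0, 11011011011, BEZ)
  read 1, top B: go to q1, push ε → (q1, 1011011011, EZ)
  ε-move, top E: go to q0, push EE → (q0, 1011011011, EEZ)
  read 1, top E: go to q1, push CE → (q1, 011011011, CEEZ)
  read 0, top C: go to q0, push B → (q0, 11011011, BEEZ)
  read 1, top B: go to q1, push ε → (q1, 1011011, EEZ)
  ε-move, top E: go to q0, push EE → (q0, 1011011, EEEZ)
  read 1, top E: go to q1, push CE → (q1, 011011, CEEEZ)
  read 0, top C: go to q0, push B → (q0, 11011, BEEEZ)
  read 1, top B: go to q1, push ε → (q1, 1011, EEEZ)
  ε-move, top E: go to q0, push EE → (q0, 1011, EEEEZ)
  read 1, top E: go to q1, push CE → (q1, 011, CEEEEZ)
  read 0, top C: go to q0, push B → (q0, 11, BEEEEZ)
  read 1, top B: go to q1, push ε → (q1, 1, EEEEZ)
  ε-move, top E: go to q0, push EE → (q0, 1, EEEEEZ)
  read 1, top E: go to q1, push CE → (q1, ε, CEEEEEZ)
All input consumed; stack is CEEEEEZ, not empty, and no further ε-move applies.

Reject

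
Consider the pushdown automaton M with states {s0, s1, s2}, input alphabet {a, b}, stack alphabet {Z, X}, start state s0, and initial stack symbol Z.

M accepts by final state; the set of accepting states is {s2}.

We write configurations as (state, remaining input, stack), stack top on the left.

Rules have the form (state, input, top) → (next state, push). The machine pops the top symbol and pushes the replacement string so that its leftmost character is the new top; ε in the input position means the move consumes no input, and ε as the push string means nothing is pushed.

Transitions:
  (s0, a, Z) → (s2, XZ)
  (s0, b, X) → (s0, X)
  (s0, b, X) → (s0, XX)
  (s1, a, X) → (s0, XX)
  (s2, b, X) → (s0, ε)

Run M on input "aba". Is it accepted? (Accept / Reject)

Accept

One accepting computation: (s0, aba, Z) ⊢ (s2, ba, XZ) ⊢ (s0, a, Z) ⊢ (s2, ε, XZ)
All input consumed and state s2 ∈ F.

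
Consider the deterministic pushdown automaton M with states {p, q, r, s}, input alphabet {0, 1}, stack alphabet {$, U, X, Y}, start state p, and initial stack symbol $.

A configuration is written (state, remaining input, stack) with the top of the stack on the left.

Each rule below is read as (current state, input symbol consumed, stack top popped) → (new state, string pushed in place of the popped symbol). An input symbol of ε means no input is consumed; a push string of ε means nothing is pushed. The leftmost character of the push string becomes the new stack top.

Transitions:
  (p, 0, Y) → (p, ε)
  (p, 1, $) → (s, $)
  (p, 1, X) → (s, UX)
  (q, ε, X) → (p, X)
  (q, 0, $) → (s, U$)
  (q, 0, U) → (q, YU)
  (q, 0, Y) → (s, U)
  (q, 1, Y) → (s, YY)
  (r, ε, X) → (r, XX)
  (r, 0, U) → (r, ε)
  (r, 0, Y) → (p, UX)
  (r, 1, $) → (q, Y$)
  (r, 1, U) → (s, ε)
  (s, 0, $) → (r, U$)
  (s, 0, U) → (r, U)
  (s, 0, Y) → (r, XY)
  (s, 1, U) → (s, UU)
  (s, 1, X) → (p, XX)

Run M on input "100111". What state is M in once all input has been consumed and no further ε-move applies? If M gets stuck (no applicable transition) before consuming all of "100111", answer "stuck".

stuck

(p, 100111, $)
  read 1, top $: go to s, push $ → (s, 00111, $)
  read 0, top $: go to r, push U$ → (r, 0111, U$)
  read 0, top U: go to r, push ε → (r, 111, $)
  read 1, top $: go to q, push Y$ → (q, 11, Y$)
  read 1, top Y: go to s, push YY → (s, 1, YY$)
No transition for (s, 1, top Y); M blocks with input 1 remaining.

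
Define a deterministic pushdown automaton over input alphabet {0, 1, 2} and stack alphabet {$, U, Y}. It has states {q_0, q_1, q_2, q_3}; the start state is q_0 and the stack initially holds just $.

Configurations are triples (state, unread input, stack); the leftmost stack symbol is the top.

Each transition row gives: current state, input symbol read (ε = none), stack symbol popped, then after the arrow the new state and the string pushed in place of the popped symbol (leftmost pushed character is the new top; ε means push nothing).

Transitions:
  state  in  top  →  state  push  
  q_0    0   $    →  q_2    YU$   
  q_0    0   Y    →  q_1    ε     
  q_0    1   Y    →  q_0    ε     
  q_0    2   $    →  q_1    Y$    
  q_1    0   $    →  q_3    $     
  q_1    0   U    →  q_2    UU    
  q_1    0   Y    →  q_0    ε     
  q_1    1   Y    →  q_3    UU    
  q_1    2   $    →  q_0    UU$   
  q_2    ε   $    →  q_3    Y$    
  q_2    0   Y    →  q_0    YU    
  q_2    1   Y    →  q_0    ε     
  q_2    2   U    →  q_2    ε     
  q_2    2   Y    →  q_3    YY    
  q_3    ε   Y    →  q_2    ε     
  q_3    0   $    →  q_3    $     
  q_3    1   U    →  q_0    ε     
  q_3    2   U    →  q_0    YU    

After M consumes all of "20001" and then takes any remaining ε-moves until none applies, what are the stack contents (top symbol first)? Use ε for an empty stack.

UU$

(q_0, 20001, $) ⊢ (q_1, 0001, Y$) ⊢ (q_0, 001, $) ⊢ (q_2, 01, YU$) ⊢ (q_0, 1, YUU$) ⊢ (q_0, ε, UU$)
All input consumed in state q_0 with stack UU$.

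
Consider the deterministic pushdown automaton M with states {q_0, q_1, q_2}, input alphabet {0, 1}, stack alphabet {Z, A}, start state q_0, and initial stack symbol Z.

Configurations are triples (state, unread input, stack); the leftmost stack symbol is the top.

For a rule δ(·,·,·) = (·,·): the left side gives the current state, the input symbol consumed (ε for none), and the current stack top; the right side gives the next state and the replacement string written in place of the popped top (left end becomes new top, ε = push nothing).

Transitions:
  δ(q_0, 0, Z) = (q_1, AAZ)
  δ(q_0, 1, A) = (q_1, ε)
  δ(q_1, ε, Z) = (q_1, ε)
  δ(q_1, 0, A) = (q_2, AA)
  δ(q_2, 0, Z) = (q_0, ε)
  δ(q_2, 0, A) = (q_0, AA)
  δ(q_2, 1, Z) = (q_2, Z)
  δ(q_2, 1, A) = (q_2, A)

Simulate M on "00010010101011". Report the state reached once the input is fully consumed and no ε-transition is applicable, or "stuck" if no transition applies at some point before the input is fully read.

q_2

(q_0, 00010010101011, Z) ⊢ (q_1, 0010010101011, AAZ) ⊢ (q_2, 010010101011, AAAZ) ⊢ (q_0, 10010101011, AAAAZ) ⊢ (q_1, 0010101011, AAAZ) ⊢ (q_2, 010101011, AAAAZ) ⊢ (q_0, 10101011, AAAAAZ) ⊢ (q_1, 0101011, AAAAZ) ⊢ (q_2, 101011, AAAAAZ) ⊢ (q_2, 01011, AAAAAZ) ⊢ (q_0, 1011, AAAAAAZ) ⊢ (q_1, 011, AAAAAZ) ⊢ (q_2, 11, AAAAAAZ) ⊢ (q_2, 1, AAAAAAZ) ⊢ (q_2, ε, AAAAAAZ)
All input consumed; M is in state q_2.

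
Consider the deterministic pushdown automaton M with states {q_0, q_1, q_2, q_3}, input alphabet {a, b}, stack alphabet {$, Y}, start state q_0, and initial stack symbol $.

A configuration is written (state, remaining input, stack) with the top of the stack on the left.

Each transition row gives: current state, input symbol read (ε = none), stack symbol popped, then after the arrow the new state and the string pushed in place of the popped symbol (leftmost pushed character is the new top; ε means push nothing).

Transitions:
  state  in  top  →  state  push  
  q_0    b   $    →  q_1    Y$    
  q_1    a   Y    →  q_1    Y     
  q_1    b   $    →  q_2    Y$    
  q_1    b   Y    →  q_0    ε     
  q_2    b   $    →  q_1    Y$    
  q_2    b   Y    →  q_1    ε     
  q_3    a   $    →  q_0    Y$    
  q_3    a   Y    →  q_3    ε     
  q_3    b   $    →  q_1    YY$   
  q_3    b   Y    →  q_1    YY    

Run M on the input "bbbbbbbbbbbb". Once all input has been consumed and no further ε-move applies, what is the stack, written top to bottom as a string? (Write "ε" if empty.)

$

(q_0, bbbbbbbbbbbb, $)
  read b, top $: go to q_1, push Y$ → (q_1, bbbbbbbbbbb, Y$)
  read b, top Y: go to q_0, push ε → (q_0, bbbbbbbbbb, $)
  read b, top $: go to q_1, push Y$ → (q_1, bbbbbbbbb, Y$)
  read b, top Y: go to q_0, push ε → (q_0, bbbbbbbb, $)
  read b, top $: go to q_1, push Y$ → (q_1, bbbbbbb, Y$)
  read b, top Y: go to q_0, push ε → (q_0, bbbbbb, $)
  read b, top $: go to q_1, push Y$ → (q_1, bbbbb, Y$)
  read b, top Y: go to q_0, push ε → (q_0, bbbb, $)
  read b, top $: go to q_1, push Y$ → (q_1, bbb, Y$)
  read b, top Y: go to q_0, push ε → (q_0, bb, $)
  read b, top $: go to q_1, push Y$ → (q_1, b, Y$)
  read b, top Y: go to q_0, push ε → (q_0, ε, $)
All input consumed in state q_0 with stack $.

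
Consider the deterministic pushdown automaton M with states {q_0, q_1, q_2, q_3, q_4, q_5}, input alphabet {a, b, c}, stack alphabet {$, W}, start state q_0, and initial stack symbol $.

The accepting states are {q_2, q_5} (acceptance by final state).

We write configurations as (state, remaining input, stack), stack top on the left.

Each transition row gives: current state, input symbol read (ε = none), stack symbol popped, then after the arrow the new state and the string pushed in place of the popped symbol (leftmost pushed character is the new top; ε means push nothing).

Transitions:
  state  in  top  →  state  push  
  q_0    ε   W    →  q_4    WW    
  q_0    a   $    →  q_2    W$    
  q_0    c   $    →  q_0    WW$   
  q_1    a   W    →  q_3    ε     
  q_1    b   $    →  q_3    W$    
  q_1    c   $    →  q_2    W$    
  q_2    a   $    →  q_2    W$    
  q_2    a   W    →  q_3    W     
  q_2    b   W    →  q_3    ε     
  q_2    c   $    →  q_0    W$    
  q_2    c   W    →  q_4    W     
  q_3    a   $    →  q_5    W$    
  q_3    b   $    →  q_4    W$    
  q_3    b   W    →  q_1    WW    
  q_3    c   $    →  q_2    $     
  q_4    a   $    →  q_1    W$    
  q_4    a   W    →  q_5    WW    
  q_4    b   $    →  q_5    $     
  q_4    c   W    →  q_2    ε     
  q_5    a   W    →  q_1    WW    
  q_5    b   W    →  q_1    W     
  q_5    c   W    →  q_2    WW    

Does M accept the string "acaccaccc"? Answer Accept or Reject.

(q_0, acaccaccc, $)
  read a, top $: go to q_2, push W$ → (q_2, caccaccc, W$)
  read c, top W: go to q_4, push W → (q_4, accaccc, W$)
  read a, top W: go to q_5, push WW → (q_5, ccaccc, WW$)
  read c, top W: go to q_2, push WW → (q_2, caccc, WWW$)
  read c, top W: go to q_4, push W → (q_4, accc, WWW$)
  read a, top W: go to q_5, push WW → (q_5, ccc, WWWW$)
  read c, top W: go to q_2, push WW → (q_2, cc, WWWWW$)
  read c, top W: go to q_4, push W → (q_4, c, WWWWW$)
  read c, top W: go to q_2, push ε → (q_2, ε, WWWW$)
All input consumed; state q_2 ∈ F.

Accept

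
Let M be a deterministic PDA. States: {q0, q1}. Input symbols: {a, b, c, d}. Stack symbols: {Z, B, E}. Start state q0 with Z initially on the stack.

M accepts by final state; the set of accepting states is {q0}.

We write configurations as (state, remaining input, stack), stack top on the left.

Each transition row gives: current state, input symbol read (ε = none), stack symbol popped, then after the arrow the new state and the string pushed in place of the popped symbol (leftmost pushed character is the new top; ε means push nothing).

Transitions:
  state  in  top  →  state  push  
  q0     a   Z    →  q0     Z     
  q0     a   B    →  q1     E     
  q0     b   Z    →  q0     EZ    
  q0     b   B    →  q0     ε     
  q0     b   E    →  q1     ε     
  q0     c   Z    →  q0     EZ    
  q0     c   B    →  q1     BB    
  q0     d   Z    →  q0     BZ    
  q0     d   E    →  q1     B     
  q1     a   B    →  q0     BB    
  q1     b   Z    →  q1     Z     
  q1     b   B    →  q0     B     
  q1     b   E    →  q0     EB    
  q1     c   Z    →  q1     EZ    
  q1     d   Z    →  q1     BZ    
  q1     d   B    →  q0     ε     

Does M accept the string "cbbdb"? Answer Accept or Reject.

Accept

(q0, cbbdb, Z) ⊢ (q0, bbdb, EZ) ⊢ (q1, bdb, Z) ⊢ (q1, db, Z) ⊢ (q1, b, BZ) ⊢ (q0, ε, BZ)
All input consumed; state q0 ∈ F.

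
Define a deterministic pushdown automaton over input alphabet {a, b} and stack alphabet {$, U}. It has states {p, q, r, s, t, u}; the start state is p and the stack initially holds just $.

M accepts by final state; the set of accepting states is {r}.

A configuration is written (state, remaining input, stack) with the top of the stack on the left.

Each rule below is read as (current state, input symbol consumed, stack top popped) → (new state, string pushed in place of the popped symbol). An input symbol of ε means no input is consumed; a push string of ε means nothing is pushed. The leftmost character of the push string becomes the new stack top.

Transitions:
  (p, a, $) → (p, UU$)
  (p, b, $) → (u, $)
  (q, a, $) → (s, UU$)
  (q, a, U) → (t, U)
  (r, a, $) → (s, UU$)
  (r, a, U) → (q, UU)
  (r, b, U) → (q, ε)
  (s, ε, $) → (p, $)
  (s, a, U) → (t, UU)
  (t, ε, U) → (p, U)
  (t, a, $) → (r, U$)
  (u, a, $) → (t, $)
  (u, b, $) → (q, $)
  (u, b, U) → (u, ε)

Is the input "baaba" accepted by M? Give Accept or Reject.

Reject

(p, baaba, $)
  read b, top $: go to u, push $ → (u, aaba, $)
  read a, top $: go to t, push $ → (t, aba, $)
  read a, top $: go to r, push U$ → (r, ba, U$)
  read b, top U: go to q, push ε → (q, a, $)
  read a, top $: go to s, push UU$ → (s, ε, UU$)
All input consumed; state s ∉ F and no further ε-move applies.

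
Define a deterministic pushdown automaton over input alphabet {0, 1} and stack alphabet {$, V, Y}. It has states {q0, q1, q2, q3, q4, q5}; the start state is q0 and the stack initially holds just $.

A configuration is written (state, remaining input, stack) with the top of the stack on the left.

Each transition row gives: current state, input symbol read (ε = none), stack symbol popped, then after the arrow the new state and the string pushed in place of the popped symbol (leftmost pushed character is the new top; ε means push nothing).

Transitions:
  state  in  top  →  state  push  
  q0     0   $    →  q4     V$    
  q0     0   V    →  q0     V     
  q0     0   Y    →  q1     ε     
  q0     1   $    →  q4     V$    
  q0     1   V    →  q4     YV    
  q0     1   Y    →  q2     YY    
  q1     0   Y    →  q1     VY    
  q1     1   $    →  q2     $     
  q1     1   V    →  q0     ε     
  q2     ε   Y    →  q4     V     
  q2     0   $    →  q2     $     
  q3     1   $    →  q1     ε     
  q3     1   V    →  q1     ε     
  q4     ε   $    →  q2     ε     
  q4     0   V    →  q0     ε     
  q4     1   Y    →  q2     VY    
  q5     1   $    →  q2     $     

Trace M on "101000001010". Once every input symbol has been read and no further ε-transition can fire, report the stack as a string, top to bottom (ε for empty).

(q0, 101000001010, $) ⊢ (q4, 01000001010, V$) ⊢ (q0, 1000001010, $) ⊢ (q4, 000001010, V$) ⊢ (q0, 00001010, $) ⊢ (q4, 0001010, V$) ⊢ (q0, 001010, $) ⊢ (q4, 01010, V$) ⊢ (q0, 1010, $) ⊢ (q4, 010, V$) ⊢ (q0, 10, $) ⊢ (q4, 0, V$) ⊢ (q0, ε, $)
All input consumed in state q0 with stack $.

$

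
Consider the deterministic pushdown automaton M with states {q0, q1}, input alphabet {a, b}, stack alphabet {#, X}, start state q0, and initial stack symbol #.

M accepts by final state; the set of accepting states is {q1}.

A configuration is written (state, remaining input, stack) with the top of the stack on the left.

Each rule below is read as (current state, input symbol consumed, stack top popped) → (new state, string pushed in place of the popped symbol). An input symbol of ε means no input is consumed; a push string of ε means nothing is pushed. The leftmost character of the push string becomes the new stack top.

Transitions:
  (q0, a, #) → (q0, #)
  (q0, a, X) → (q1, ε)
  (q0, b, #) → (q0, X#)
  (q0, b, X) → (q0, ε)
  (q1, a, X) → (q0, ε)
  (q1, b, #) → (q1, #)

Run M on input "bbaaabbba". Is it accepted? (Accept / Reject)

Accept

(q0, bbaaabbba, #)
  read b, top #: go to q0, push X# → (q0, baaabbba, X#)
  read b, top X: go to q0, push ε → (q0, aaabbba, #)
  read a, top #: go to q0, push # → (q0, aabbba, #)
  read a, top #: go to q0, push # → (q0, abbba, #)
  read a, top #: go to q0, push # → (q0, bbba, #)
  read b, top #: go to q0, push X# → (q0, bba, X#)
  read b, top X: go to q0, push ε → (q0, ba, #)
  read b, top #: go to q0, push X# → (q0, a, X#)
  read a, top X: go to q1, push ε → (q1, ε, #)
All input consumed; state q1 ∈ F.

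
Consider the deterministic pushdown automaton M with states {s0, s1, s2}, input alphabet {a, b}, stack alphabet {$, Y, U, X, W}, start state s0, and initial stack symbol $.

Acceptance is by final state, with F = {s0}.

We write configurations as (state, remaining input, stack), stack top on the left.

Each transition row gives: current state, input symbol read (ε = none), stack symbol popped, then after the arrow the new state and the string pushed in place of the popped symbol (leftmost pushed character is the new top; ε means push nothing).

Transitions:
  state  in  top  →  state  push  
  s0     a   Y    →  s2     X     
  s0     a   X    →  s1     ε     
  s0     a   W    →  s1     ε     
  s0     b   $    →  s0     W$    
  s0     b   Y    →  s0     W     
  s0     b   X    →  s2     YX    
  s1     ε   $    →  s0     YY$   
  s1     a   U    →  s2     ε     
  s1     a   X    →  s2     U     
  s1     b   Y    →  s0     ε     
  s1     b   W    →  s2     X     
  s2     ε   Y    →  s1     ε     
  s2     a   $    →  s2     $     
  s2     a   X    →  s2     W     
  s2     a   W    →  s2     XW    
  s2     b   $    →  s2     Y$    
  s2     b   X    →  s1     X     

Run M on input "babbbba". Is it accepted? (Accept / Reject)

(s0, babbbba, $) ⊢ (s0, abbbba, W$) ⊢ (s1, bbbba, $) ⊢ (s0, bbbba, YY$) ⊢ (s0, bbba, WY$)
No transition applies at (s0, bbba, WY$); input not fully consumed.

Reject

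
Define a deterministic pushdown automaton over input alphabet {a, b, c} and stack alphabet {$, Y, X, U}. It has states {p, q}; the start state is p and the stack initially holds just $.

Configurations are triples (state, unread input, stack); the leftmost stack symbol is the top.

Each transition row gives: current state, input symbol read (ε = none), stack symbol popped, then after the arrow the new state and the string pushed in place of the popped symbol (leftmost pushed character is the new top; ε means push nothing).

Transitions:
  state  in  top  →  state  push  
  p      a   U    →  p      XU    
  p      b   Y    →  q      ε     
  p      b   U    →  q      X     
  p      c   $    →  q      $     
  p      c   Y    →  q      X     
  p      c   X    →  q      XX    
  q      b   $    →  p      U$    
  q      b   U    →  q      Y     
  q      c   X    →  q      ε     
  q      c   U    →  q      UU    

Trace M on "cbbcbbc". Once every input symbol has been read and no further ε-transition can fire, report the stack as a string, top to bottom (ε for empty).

$

(p, cbbcbbc, $)
  read c, top $: go to q, push $ → (q, bbcbbc, $)
  read b, top $: go to p, push U$ → (p, bcbbc, U$)
  read b, top U: go to q, push X → (q, cbbc, X$)
  read c, top X: go to q, push ε → (q, bbc, $)
  read b, top $: go to p, push U$ → (p, bc, U$)
  read b, top U: go to q, push X → (q, c, X$)
  read c, top X: go to q, push ε → (q, ε, $)
All input consumed in state q with stack $.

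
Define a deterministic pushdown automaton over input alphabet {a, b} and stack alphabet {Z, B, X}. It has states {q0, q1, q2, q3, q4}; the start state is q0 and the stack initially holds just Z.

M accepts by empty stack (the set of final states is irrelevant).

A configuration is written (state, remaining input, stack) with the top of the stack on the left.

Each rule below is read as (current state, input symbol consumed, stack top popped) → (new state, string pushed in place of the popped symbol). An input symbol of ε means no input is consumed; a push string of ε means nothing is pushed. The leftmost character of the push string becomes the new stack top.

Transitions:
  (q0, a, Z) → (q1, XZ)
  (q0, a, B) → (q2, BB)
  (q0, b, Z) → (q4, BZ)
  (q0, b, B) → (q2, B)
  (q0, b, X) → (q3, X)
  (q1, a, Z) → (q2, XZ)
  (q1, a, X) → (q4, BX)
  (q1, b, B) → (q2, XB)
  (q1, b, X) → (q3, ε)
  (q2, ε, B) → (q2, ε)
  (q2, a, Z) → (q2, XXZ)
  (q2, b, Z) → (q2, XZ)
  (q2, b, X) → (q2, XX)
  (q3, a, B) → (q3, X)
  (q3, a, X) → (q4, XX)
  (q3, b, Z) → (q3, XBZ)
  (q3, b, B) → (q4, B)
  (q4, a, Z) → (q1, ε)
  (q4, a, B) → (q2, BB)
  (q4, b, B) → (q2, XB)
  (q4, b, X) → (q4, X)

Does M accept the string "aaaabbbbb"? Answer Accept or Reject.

Reject

(q0, aaaabbbbb, Z)
  read a, top Z: go to q1, push XZ → (q1, aaabbbbb, XZ)
  read a, top X: go to q4, push BX → (q4, aabbbbb, BXZ)
  read a, top B: go to q2, push BB → (q2, abbbbb, BBXZ)
  ε-move, top B: go to q2, push ε → (q2, abbbbb, BXZ)
  ε-move, top B: go to q2, push ε → (q2, abbbbb, XZ)
No transition applies at (q2, abbbbb, XZ); input not fully consumed.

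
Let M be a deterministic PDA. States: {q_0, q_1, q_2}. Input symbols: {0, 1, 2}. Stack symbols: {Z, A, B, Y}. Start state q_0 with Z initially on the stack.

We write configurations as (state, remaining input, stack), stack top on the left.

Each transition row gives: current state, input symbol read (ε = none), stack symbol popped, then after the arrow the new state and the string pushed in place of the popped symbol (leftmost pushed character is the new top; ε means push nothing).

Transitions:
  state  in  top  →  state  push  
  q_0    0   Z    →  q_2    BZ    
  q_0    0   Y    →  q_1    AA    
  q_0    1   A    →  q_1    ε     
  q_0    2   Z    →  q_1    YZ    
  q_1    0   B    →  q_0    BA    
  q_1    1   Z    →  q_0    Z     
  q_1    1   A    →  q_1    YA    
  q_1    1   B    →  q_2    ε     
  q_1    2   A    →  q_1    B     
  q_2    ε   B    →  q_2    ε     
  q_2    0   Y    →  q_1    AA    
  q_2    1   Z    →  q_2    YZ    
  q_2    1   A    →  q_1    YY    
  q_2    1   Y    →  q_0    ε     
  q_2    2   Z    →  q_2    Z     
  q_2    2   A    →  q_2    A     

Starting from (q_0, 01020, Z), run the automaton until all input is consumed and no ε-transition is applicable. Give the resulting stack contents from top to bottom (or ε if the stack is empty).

(q_0, 01020, Z)
  read 0, top Z: go to q_2, push BZ → (q_2, 1020, BZ)
  ε-move, top B: go to q_2, push ε → (q_2, 1020, Z)
  read 1, top Z: go to q_2, push YZ → (q_2, 020, YZ)
  read 0, top Y: go to q_1, push AA → (q_1, 20, AAZ)
  read 2, top A: go to q_1, push B → (q_1, 0, BAZ)
  read 0, top B: go to q_0, push BA → (q_0, ε, BAAZ)
All input consumed in state q_0 with stack BAAZ.

BAAZ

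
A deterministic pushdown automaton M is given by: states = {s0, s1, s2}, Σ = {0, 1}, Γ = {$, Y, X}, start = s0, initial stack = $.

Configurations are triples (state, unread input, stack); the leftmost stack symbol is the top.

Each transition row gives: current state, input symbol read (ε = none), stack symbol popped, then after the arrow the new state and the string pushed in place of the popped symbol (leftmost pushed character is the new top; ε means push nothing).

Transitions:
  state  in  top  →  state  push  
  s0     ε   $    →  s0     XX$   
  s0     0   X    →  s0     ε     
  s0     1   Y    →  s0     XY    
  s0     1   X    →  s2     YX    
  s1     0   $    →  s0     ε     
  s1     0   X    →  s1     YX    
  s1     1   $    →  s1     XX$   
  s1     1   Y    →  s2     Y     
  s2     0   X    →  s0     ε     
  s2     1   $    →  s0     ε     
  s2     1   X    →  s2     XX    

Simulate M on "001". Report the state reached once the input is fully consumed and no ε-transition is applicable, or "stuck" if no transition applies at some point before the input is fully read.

(s0, 001, $) ⊢ (s0, 001, XX$) ⊢ (s0, 01, X$) ⊢ (s0, 1, $) ⊢ (s0, 1, XX$) ⊢ (s2, ε, YXX$)
All input consumed; M is in state s2.

s2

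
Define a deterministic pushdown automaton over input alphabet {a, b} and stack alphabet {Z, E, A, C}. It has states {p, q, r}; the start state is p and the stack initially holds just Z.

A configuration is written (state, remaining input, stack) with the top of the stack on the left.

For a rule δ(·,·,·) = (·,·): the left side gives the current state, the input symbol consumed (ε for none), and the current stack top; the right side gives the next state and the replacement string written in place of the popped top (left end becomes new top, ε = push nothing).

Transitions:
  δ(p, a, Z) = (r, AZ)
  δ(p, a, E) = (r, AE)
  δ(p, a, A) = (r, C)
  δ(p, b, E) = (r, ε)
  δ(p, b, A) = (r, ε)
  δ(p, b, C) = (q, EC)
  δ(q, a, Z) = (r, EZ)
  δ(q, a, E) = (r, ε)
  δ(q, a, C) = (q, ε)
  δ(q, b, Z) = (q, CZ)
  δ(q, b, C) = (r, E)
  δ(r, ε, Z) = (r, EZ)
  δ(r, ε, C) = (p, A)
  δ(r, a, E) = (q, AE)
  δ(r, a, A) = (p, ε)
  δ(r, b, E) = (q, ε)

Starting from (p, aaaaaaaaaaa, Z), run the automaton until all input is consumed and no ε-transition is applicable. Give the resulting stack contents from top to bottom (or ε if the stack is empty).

(p, aaaaaaaaaaa, Z)
  read a, top Z: go to r, push AZ → (r, aaaaaaaaaa, AZ)
  read a, top A: go to p, push ε → (p, aaaaaaaaa, Z)
  read a, top Z: go to r, push AZ → (r, aaaaaaaa, AZ)
  read a, top A: go to p, push ε → (p, aaaaaaa, Z)
  read a, top Z: go to r, push AZ → (r, aaaaaa, AZ)
  read a, top A: go to p, push ε → (p, aaaaa, Z)
  read a, top Z: go to r, push AZ → (r, aaaa, AZ)
  read a, top A: go to p, push ε → (p, aaa, Z)
  read a, top Z: go to r, push AZ → (r, aa, AZ)
  read a, top A: go to p, push ε → (p, a, Z)
  read a, top Z: go to r, push AZ → (r, ε, AZ)
All input consumed in state r with stack AZ.

AZ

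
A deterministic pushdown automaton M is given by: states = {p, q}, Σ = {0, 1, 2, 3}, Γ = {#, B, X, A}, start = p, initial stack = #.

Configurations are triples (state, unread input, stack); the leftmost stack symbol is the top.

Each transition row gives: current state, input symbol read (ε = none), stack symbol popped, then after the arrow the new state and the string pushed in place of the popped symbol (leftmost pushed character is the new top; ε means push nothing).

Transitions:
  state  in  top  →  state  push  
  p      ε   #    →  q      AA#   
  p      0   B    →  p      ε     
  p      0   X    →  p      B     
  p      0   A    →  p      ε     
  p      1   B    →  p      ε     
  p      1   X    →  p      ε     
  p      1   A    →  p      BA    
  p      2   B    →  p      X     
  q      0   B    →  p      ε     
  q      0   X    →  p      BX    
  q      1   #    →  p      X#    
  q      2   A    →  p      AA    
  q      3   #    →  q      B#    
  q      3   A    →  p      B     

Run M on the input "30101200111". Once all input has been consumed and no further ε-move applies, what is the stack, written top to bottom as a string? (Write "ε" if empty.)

(p, 30101200111, #)
  ε-move, top #: go to q, push AA# → (q, 30101200111, AA#)
  read 3, top A: go to p, push B → (p, 0101200111, BA#)
  read 0, top B: go to p, push ε → (p, 101200111, A#)
  read 1, top A: go to p, push BA → (p, 01200111, BA#)
  read 0, top B: go to p, push ε → (p, 1200111, A#)
  read 1, top A: go to p, push BA → (p, 200111, BA#)
  read 2, top B: go to p, push X → (p, 00111, XA#)
  read 0, top X: go to p, push B → (p, 0111, BA#)
  read 0, top B: go to p, push ε → (p, 111, A#)
  read 1, top A: go to p, push BA → (p, 11, BA#)
  read 1, top B: go to p, push ε → (p, 1, A#)
  read 1, top A: go to p, push BA → (p, ε, BA#)
All input consumed in state p with stack BA#.

BA#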